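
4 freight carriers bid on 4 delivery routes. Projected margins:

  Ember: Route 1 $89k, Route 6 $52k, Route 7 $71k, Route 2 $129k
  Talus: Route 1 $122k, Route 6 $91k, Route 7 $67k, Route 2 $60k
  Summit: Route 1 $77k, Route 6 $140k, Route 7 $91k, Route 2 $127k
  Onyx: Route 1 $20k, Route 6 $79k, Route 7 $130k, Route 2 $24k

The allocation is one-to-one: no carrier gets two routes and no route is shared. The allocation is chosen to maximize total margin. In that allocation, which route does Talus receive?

Talus receives Route 1.

This is a one-to-one assignment (maximum-weight bipartite matching).
Optimal: Ember→Route 2 ($129k), Talus→Route 1 ($122k), Summit→Route 6 ($140k), Onyx→Route 7 ($130k) — total 129+122+140+130 = $521k.
Next-best assignment: Ember→Route 1, Talus→Route 6, Summit→Route 2, Onyx→Route 7 = $437k.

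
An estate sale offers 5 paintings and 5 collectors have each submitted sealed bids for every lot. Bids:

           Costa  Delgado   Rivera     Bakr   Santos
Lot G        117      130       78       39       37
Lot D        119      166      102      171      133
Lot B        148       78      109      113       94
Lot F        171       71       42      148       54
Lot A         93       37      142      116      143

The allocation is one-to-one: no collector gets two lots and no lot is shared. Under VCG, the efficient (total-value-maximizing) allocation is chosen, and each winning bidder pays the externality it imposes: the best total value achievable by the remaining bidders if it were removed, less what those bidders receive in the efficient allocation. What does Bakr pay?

Bakr pays $36.

Efficient allocation: Costa→Lot F ($171), Delgado→Lot G ($130), Rivera→Lot B ($109), Bakr→Lot D ($171), Santos→Lot A ($143); total welfare W = $724.
Bakr receives Lot D at value $171, so the others get W − 171 = $553.
Without Bakr: best allocation of the remaining 4 bidders over all 5 lots is Costa→Lot F ($171), Delgado→Lot D ($166), Rivera→Lot B ($109), Santos→Lot A ($143), total $589.
VCG payment = (others' best without Bakr) − (others' welfare with Bakr) = 589 − 553 = $36.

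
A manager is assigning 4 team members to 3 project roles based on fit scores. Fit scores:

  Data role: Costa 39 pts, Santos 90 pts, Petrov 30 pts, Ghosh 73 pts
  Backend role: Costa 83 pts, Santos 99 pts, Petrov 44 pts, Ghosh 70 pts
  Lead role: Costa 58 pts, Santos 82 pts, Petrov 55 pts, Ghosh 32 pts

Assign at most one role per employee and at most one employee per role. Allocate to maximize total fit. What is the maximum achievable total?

Maximum total: 238 pts

Optimal: Ghosh→Data role (73 pts), Costa→Backend role (83 pts), Santos→Lead role (82 pts) — total 73+83+82 = 238 pts.
Column-greedy (each role in turn goes to its best remaining employee) gives 228 pts, worse by 10.
Next-best assignment: Ghosh→Data role, Santos→Backend role, Costa→Lead role = 230 pts.
Swapping Ghosh↔Santos (Ghosh→Lead role 32 pts, Santos→Data role 90 pts) loses 33.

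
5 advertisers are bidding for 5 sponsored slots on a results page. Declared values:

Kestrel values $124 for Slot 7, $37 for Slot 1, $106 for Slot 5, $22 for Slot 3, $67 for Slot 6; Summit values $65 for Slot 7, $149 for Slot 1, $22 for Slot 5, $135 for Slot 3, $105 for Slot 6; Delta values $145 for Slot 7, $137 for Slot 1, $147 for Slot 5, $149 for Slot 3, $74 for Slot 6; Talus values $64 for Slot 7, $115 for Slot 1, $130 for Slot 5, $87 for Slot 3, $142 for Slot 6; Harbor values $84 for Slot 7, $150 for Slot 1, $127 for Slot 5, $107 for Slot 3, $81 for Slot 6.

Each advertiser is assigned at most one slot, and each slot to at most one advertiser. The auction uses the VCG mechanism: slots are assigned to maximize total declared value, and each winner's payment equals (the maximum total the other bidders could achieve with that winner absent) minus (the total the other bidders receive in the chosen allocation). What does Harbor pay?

Harbor pays $16.

Efficient allocation: Kestrel→Slot 7 ($124), Summit→Slot 3 ($135), Delta→Slot 5 ($147), Talus→Slot 6 ($142), Harbor→Slot 1 ($150); total welfare W = $698.
Harbor receives Slot 1 at value $150, so the others get W − 150 = $548.
Without Harbor: best allocation of the remaining 4 bidders over all 5 slots is Kestrel→Slot 7 ($124), Summit→Slot 1 ($149), Delta→Slot 3 ($149), Talus→Slot 6 ($142), total $564.
VCG payment = (others' best without Harbor) − (others' welfare with Harbor) = 564 − 548 = $16.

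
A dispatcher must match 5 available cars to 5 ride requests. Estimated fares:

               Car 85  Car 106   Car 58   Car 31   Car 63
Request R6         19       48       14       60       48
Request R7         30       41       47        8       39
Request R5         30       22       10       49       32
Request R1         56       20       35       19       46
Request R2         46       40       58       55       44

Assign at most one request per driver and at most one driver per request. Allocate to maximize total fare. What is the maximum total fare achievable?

Max total: $252

Optimal: Car 85→Request R1 ($56), Car 106→Request R7 ($41), Car 58→Request R2 ($58), Car 31→Request R5 ($49), Car 63→Request R6 ($48) — total 56+41+58+49+48 = $252.
Row-greedy (each driver in turn takes its best remaining request) gives $250, worse by 2.
Next-best assignment: Car 85→Request R1, Car 106→Request R6, Car 58→Request R2, Car 31→Request R5, Car 63→Request R7 = $250.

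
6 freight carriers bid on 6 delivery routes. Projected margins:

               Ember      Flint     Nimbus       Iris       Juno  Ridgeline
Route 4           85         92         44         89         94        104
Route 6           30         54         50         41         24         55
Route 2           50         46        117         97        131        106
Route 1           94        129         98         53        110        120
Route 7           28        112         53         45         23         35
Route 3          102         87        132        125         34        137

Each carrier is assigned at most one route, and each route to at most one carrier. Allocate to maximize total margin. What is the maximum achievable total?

Max total: $623k

This is the linear assignment problem.
Optimal: Ember→Route 4 ($85k), Flint→Route 7 ($112k), Nimbus→Route 6 ($50k), Iris→Route 3 ($125k), Juno→Route 2 ($131k), Ridgeline→Route 1 ($120k) — total 85+112+50+125+131+120 = $623k.
Max-entry greedy (repeatedly take the single best remaining cell) gives $569k, worse by 54.
Next-best assignment: Ember→Route 4, Flint→Route 7, Nimbus→Route 3, Iris→Route 6, Juno→Route 2, Ridgeline→Route 1 = $621k.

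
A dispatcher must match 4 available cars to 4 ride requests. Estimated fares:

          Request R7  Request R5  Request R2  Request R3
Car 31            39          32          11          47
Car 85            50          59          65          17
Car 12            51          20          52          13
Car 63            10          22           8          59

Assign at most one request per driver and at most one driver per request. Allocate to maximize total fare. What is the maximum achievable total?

Optimal: Car 31→Request R7 ($39), Car 85→Request R5 ($59), Car 12→Request R2 ($52), Car 63→Request R3 ($59) — total 39+59+52+59 = $209.
Max-entry greedy (repeatedly take the single best remaining cell) gives $207, worse by 2.
Checked against all permutations: $209 is optimal.

Maximum total: $209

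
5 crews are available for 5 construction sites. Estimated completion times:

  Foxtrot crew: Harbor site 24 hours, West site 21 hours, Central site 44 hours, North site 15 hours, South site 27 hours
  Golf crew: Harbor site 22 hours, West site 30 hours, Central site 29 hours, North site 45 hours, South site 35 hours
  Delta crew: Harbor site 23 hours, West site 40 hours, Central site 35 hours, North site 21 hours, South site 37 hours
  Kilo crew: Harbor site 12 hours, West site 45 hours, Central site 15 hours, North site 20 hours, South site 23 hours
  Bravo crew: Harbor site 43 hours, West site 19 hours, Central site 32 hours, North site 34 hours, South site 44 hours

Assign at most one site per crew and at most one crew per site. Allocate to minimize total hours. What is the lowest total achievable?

Min total: 104 hours

Optimal: Foxtrot crew→South site (27 hours), Golf crew→Harbor site (22 hours), Delta crew→North site (21 hours), Kilo crew→Central site (15 hours), Bravo crew→West site (19 hours) — total 27+22+21+15+19 = 104 hours.
Next-best assignment: Foxtrot crew→North site, Golf crew→South site, Delta crew→Harbor site, Kilo crew→Central site, Bravo crew→West site = 107 hours.
No other one-to-one assignment undercuts 104 hours.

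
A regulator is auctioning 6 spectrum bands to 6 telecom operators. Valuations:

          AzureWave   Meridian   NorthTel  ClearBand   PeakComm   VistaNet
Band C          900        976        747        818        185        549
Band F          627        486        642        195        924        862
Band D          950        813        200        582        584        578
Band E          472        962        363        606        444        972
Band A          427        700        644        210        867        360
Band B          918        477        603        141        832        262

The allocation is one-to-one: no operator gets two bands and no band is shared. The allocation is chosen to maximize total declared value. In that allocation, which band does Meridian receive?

Meridian receives Band D.

This is a one-to-one assignment (maximum-weight bipartite matching).
Optimal: AzureWave→Band B ($918M), Meridian→Band D ($813M), NorthTel→Band A ($644M), ClearBand→Band C ($818M), PeakComm→Band F ($924M), VistaNet→Band E ($972M) — total 918+813+644+818+924+972 = $5089M.
Next-best assignment: AzureWave→Band D, Meridian→Band E, NorthTel→Band A, ClearBand→Band C, PeakComm→Band B, VistaNet→Band F = $5068M.
Checked against all permutations: $5089M is optimal.
Meridian's own top band is Band C ($976M), but forcing Meridian→Band C and reassigning the rest optimally gives only $5016M — worse by 73.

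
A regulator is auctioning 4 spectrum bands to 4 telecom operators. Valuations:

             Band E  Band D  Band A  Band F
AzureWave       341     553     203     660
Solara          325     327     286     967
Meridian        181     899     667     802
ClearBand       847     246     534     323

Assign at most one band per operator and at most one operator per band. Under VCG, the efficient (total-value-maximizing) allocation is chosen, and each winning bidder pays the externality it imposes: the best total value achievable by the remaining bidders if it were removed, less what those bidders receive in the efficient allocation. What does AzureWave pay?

Efficient allocation: AzureWave→Band D ($553M), Solara→Band F ($967M), Meridian→Band A ($667M), ClearBand→Band E ($847M); total welfare W = $3034M.
AzureWave receives Band D at value $553M, so the others get W − 553 = $2481M.
Without AzureWave: best allocation of the remaining 3 bidders over all 4 bands is Solara→Band F ($967M), Meridian→Band D ($899M), ClearBand→Band E ($847M), total $2713M.
VCG payment = (others' best without AzureWave) − (others' welfare with AzureWave) = 2713 − 2481 = $232M.

AzureWave pays $232M.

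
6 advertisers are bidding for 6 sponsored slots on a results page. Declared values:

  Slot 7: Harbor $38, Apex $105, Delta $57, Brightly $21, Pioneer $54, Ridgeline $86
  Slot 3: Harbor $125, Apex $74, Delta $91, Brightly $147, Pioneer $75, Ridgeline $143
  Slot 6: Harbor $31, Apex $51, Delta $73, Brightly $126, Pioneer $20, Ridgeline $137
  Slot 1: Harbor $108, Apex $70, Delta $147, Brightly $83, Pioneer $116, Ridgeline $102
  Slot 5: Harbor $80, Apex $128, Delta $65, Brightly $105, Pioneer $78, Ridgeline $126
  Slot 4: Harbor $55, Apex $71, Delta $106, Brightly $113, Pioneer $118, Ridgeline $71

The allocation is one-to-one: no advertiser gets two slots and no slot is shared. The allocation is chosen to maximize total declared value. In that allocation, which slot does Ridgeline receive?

Ridgeline receives Slot 5.

Optimal: Harbor→Slot 3 ($125), Apex→Slot 7 ($105), Delta→Slot 1 ($147), Brightly→Slot 6 ($126), Pioneer→Slot 4 ($118), Ridgeline→Slot 5 ($126) — total 125+105+147+126+118+126 = $747.
Row-greedy (each advertiser in turn takes its best remaining slot) gives $730, worse by 17.
Next-best assignment: Harbor→Slot 3, Apex→Slot 7, Delta→Slot 1, Brightly→Slot 5, Pioneer→Slot 4, Ridgeline→Slot 6 = $737.
Swapping Delta↔Harbor (Delta→Slot 3 $91, Harbor→Slot 1 $108) loses 73.
Ridgeline's own top slot is Slot 3 ($143), but forcing Ridgeline→Slot 3 and reassigning the rest optimally gives only $719 — worse by 28.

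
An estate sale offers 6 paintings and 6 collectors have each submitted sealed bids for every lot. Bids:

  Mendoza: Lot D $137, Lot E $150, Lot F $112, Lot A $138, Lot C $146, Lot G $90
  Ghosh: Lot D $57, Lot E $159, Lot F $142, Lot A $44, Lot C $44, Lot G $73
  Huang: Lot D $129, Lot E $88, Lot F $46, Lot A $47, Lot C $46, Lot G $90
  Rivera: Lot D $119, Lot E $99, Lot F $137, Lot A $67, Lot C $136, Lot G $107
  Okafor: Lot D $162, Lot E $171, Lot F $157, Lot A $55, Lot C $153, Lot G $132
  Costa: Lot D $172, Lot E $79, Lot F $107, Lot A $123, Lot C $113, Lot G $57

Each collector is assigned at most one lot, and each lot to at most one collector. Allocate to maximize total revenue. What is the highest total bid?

Max total: $852

Optimal: Mendoza→Lot A ($138), Ghosh→Lot E ($159), Huang→Lot G ($90), Rivera→Lot C ($136), Okafor→Lot F ($157), Costa→Lot D ($172) — total 138+159+90+136+157+172 = $852.
Max-entry greedy (repeatedly take the single best remaining cell) gives $785, worse by 67.
No other one-to-one assignment exceeds $852.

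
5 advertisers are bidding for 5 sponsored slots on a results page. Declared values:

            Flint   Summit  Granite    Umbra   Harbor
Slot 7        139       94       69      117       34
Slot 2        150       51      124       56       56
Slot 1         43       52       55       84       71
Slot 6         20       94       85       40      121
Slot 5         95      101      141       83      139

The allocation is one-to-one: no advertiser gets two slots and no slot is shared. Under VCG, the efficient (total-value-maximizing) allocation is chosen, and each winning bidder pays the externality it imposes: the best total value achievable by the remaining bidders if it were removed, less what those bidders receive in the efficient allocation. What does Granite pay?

Granite pays $51.

Efficient allocation: Flint→Slot 2 ($150), Summit→Slot 7 ($94), Granite→Slot 5 ($141), Umbra→Slot 1 ($84), Harbor→Slot 6 ($121); total welfare W = $590.
Granite receives Slot 5 at value $141, so the others get W − 141 = $449.
Without Granite: best allocation of the remaining 4 bidders over all 5 slots is Flint→Slot 2 ($150), Summit→Slot 6 ($94), Umbra→Slot 7 ($117), Harbor→Slot 5 ($139), total $500.
VCG payment = (others' best without Granite) − (others' welfare with Granite) = 500 − 449 = $51.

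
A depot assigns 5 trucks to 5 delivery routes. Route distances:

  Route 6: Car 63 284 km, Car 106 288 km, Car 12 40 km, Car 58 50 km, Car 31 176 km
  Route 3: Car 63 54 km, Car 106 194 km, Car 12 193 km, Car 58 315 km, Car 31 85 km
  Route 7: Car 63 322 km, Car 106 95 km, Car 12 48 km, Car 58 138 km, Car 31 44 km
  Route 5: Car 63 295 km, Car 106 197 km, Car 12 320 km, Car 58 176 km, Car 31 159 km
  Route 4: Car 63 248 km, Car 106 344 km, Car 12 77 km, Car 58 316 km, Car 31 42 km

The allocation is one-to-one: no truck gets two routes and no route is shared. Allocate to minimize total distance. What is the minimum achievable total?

This is the linear assignment problem.
Optimal: Car 63→Route 3 (54 km), Car 106→Route 5 (197 km), Car 12→Route 7 (48 km), Car 58→Route 6 (50 km), Car 31→Route 4 (42 km) — total 54+197+48+50+42 = 391 km.
No other one-to-one assignment undercuts 391 km.

Minimum total: 391 km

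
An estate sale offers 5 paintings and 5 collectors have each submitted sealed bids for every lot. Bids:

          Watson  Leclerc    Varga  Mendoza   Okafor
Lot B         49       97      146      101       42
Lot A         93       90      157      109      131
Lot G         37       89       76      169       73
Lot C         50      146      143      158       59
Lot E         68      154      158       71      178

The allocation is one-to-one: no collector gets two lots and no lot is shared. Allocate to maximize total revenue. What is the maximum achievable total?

Treat this as an assignment problem: match each collector to one lot.
Optimal: Watson→Lot A ($93), Leclerc→Lot C ($146), Varga→Lot B ($146), Mendoza→Lot G ($169), Okafor→Lot E ($178) — total 93+146+146+169+178 = $732.
Column-greedy (each lot in turn goes to its best remaining collector) gives $660, worse by 72.
Swapping Okafor↔Watson (Okafor→Lot A $131, Watson→Lot E $68) loses 72.

Maximum total: $732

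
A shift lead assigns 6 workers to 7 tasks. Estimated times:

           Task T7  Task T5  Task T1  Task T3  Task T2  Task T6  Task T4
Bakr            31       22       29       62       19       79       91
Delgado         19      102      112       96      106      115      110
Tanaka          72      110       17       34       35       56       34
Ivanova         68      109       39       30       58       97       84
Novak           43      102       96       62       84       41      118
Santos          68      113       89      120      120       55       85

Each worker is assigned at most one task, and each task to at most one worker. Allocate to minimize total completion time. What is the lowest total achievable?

Minimum total: 211 min

Optimal: Bakr→Task T2 (19 min), Delgado→Task T7 (19 min), Tanaka→Task T1 (17 min), Ivanova→Task T3 (30 min), Novak→Task T6 (41 min), Santos→Task T4 (85 min) — total 19+19+17+30+41+85 = 211 min.
Column-greedy (each task in turn goes to its cheapest remaining worker) gives 227 min, worse by 16.
No other one-to-one assignment undercuts 211 min.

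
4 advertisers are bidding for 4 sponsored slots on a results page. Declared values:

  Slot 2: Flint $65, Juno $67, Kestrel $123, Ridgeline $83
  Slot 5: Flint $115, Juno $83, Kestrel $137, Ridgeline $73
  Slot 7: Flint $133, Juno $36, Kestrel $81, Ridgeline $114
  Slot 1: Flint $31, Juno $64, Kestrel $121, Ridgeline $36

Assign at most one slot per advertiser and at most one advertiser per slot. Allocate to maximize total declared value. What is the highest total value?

This is the linear assignment problem.
Optimal: Flint→Slot 7 ($133), Juno→Slot 5 ($83), Kestrel→Slot 1 ($121), Ridgeline→Slot 2 ($83) — total 133+83+121+83 = $420.
Row-greedy (each advertiser in turn takes its best remaining slot) gives $375, worse by 45.

Maximum total: $420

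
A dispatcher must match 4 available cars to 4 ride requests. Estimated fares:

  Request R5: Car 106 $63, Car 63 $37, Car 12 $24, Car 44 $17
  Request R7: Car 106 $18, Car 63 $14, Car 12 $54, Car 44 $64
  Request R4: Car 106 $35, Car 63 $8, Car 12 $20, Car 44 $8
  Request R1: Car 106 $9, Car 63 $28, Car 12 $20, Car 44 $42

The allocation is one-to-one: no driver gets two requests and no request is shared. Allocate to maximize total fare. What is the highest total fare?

Maximum total: $175

Optimal: Car 106→Request R5 ($63), Car 63→Request R1 ($28), Car 12→Request R4 ($20), Car 44→Request R7 ($64) — total 63+28+20+64 = $175.
Row-greedy (each driver in turn takes its best remaining request) gives $153, worse by 22.
Swapping Car 63↔Car 12 (Car 63→Request R4 $8, Car 12→Request R1 $20) loses 20.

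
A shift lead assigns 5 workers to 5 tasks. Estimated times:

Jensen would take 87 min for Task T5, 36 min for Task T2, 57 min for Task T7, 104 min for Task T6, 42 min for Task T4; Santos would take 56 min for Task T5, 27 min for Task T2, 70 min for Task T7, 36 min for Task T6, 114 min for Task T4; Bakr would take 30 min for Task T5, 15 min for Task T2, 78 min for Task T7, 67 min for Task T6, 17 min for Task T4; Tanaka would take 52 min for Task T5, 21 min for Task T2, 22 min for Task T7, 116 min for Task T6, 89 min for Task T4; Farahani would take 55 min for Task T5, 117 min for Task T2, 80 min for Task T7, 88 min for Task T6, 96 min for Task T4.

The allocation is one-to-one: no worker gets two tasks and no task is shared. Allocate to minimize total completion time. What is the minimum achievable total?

Optimal: Jensen→Task T2 (36 min), Santos→Task T6 (36 min), Bakr→Task T4 (17 min), Tanaka→Task T7 (22 min), Farahani→Task T5 (55 min) — total 36+36+17+22+55 = 166 min.
Column-greedy (each task in turn goes to its cheapest remaining worker) gives 240 min, worse by 74.
Next-best assignment: Jensen→Task T4, Santos→Task T6, Bakr→Task T2, Tanaka→Task T7, Farahani→Task T5 = 170 min.
Every other assignment is strictly worse.

Min total: 166 min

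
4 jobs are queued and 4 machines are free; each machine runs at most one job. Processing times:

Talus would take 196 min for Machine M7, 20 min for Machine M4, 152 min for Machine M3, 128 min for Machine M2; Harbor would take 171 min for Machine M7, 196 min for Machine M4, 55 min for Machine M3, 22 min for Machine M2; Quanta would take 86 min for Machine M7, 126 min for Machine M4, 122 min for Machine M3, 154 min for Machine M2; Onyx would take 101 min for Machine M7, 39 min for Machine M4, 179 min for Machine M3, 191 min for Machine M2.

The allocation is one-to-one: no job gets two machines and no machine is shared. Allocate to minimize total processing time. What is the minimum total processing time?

Min total: 265 min

Optimal: Talus→Machine M4 (20 min), Harbor→Machine M2 (22 min), Quanta→Machine M3 (122 min), Onyx→Machine M7 (101 min) — total 20+22+122+101 = 265 min.
Row-greedy (each job in turn takes its cheapest remaining machine) gives 307 min, worse by 42.
Every other assignment is strictly worse.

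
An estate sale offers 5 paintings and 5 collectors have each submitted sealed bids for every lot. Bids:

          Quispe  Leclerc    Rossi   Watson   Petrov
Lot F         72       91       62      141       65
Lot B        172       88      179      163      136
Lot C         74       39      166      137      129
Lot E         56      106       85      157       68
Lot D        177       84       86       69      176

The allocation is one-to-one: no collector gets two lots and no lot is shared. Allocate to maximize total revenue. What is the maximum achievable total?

Max total: $762

Optimal: Quispe→Lot B ($172), Leclerc→Lot F ($91), Rossi→Lot C ($166), Watson→Lot E ($157), Petrov→Lot D ($176) — total 172+91+166+157+176 = $762.
Row-greedy (each collector in turn takes its best remaining lot) gives $732, worse by 30.
Every other assignment is strictly worse.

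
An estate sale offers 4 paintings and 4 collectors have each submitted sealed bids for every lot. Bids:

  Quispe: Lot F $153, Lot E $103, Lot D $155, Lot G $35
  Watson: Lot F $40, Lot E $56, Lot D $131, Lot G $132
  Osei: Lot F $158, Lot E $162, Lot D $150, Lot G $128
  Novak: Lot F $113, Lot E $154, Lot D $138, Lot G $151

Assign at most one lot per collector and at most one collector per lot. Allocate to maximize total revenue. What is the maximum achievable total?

Optimal: Quispe→Lot D ($155), Watson→Lot G ($132), Osei→Lot F ($158), Novak→Lot E ($154) — total 155+132+158+154 = $599.
Row-greedy (each collector in turn takes its best remaining lot) gives $562, worse by 37.
Next-best assignment: Quispe→Lot F, Watson→Lot D, Osei→Lot E, Novak→Lot G = $597.

Max total: $599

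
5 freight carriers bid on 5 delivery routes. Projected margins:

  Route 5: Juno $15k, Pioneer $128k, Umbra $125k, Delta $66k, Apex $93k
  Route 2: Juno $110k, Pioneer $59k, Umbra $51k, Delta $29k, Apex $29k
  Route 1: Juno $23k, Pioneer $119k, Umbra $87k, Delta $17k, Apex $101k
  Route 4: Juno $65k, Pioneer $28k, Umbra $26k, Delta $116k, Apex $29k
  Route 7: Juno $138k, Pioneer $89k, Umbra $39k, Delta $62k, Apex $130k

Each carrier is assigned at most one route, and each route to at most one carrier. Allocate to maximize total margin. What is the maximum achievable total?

Max total: $600k

Treat this as an assignment problem: match each carrier to one route.
Optimal: Juno→Route 2 ($110k), Pioneer→Route 1 ($119k), Umbra→Route 5 ($125k), Delta→Route 4 ($116k), Apex→Route 7 ($130k) — total 110+119+125+116+130 = $600k.
Max-entry greedy (repeatedly take the single best remaining cell) gives $534k, worse by 66.
Next-best assignment: Juno→Route 2, Pioneer→Route 5, Umbra→Route 1, Delta→Route 4, Apex→Route 7 = $571k.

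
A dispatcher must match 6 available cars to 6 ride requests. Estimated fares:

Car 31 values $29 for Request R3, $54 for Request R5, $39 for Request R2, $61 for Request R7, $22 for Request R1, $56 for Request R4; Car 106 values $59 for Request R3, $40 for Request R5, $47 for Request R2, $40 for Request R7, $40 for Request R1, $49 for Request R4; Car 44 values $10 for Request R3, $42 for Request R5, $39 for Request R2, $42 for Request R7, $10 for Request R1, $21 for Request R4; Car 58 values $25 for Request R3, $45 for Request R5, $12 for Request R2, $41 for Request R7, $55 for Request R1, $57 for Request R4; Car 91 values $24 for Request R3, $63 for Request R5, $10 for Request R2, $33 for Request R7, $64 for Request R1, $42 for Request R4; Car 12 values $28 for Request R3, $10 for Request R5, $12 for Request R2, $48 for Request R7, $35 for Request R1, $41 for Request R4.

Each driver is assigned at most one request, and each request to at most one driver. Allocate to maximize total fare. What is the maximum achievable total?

Optimal: Car 31→Request R5 ($54), Car 106→Request R3 ($59), Car 44→Request R2 ($39), Car 58→Request R4 ($57), Car 91→Request R1 ($64), Car 12→Request R7 ($48) — total 54+59+39+57+64+48 = $321.
Row-greedy (each driver in turn takes its best remaining request) gives $295, worse by 26.
Next-best assignment: Car 31→Request R4, Car 106→Request R3, Car 44→Request R2, Car 58→Request R1, Car 91→Request R5, Car 12→Request R7 = $320.

Max total: $321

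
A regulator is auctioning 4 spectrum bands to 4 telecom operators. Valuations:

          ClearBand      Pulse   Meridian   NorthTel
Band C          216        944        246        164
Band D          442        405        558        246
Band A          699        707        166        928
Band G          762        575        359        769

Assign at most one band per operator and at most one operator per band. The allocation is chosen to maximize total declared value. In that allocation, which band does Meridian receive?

Meridian receives Band D.

This is the linear assignment problem.
Optimal: ClearBand→Band G ($762M), Pulse→Band C ($944M), Meridian→Band D ($558M), NorthTel→Band A ($928M) — total 762+944+558+928 = $3192M.
Swapping ClearBand↔Pulse (ClearBand→Band C $216M, Pulse→Band G $575M) loses 915.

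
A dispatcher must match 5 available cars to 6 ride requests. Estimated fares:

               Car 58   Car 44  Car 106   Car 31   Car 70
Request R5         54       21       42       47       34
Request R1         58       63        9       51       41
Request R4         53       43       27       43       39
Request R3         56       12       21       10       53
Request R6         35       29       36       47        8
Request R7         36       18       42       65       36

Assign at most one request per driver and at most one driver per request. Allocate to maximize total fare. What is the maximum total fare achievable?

This is the linear assignment problem.
Optimal: Car 58→Request R4 ($53), Car 44→Request R1 ($63), Car 106→Request R5 ($42), Car 31→Request R7 ($65), Car 70→Request R3 ($53) — total 53+63+42+65+53 = $276.
Row-greedy (each driver in turn takes its best remaining request) gives $261, worse by 15.
Next-best assignment: Car 58→Request R5, Car 44→Request R1, Car 106→Request R6, Car 31→Request R7, Car 70→Request R3 = $271.
Every other assignment is strictly worse.

Max total: $276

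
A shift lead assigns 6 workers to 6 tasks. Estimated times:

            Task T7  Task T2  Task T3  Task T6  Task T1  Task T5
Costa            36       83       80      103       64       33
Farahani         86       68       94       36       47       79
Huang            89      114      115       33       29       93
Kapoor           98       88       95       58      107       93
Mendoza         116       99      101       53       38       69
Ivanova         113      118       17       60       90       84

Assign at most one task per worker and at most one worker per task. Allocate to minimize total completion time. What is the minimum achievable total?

Minimum total: 275 min

Optimal: Costa→Task T7 (36 min), Farahani→Task T6 (36 min), Huang→Task T1 (29 min), Kapoor→Task T2 (88 min), Mendoza→Task T5 (69 min), Ivanova→Task T3 (17 min) — total 36+36+29+88+69+17 = 275 min.
Next-best assignment: Costa→Task T7, Farahani→Task T2, Huang→Task T1, Kapoor→Task T6, Mendoza→Task T5, Ivanova→Task T3 = 277 min.
Every other assignment is strictly worse.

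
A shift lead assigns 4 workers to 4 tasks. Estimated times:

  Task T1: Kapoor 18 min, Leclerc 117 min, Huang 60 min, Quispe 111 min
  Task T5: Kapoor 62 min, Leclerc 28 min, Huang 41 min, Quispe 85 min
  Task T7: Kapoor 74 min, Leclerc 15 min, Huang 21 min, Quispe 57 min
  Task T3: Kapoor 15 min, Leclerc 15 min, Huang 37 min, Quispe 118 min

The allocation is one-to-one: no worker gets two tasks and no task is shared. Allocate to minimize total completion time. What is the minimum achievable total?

Minimum total: 131 min

Optimal: Kapoor→Task T1 (18 min), Leclerc→Task T3 (15 min), Huang→Task T5 (41 min), Quispe→Task T7 (57 min) — total 18+15+41+57 = 131 min.
Min-entry greedy (repeatedly take the single cheapest remaining cell) gives 182 min, worse by 51.
Next-best assignment: Kapoor→Task T1, Leclerc→Task T3, Huang→Task T7, Quispe→Task T5 = 139 min.
Every other assignment is strictly worse.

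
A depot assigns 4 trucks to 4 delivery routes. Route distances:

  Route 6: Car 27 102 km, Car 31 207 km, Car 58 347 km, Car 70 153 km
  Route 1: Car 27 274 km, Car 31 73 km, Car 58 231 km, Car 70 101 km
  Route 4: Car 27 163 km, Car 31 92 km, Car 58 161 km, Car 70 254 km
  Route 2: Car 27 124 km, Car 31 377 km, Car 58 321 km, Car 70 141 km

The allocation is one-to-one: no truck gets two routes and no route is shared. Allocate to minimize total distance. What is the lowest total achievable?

Min total: 477 km

Optimal: Car 27→Route 6 (102 km), Car 31→Route 1 (73 km), Car 58→Route 4 (161 km), Car 70→Route 2 (141 km) — total 102+73+161+141 = 477 km.
Next-best assignment: Car 27→Route 2, Car 31→Route 1, Car 58→Route 4, Car 70→Route 6 = 511 km.
Swapping Car 27↔Car 31 (Car 27→Route 1 274 km, Car 31→Route 6 207 km) adds 306.
No other one-to-one assignment undercuts 477 km.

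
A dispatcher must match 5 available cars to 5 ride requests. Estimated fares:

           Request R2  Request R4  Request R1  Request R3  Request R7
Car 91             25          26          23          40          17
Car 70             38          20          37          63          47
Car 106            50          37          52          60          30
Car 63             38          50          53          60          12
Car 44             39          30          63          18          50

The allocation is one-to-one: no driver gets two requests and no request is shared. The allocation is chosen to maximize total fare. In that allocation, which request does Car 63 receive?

Car 63 receives Request R4.

Optimal: Car 91→Request R3 ($40), Car 70→Request R7 ($47), Car 106→Request R2 ($50), Car 63→Request R4 ($50), Car 44→Request R1 ($63) — total 40+47+50+50+63 = $250.
Row-greedy (each driver in turn takes its best remaining request) gives $228, worse by 22.
No other one-to-one assignment exceeds $250.
Car 63's own top request is Request R3 ($60), but forcing Car 63→Request R3 and reassigning the rest optimally gives only $246 — worse by 4.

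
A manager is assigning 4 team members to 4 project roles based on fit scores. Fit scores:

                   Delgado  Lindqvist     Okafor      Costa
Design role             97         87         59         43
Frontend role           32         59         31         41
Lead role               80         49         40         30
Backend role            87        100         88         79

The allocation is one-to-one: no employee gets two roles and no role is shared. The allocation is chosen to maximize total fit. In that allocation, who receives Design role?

Lindqvist receives Design role.

Optimal: Delgado→Lead role (80 pts), Lindqvist→Design role (87 pts), Okafor→Backend role (88 pts), Costa→Frontend role (41 pts) — total 80+87+88+41 = 296 pts.
Max-entry greedy (repeatedly take the single best remaining cell) gives 278 pts, worse by 18.
Next-best assignment: Delgado→Lead role, Lindqvist→Backend role, Okafor→Design role, Costa→Frontend role = 280 pts.
Swapping Costa↔Lindqvist (Costa→Design role 43 pts, Lindqvist→Frontend role 59 pts) loses 26.
Lindqvist's own top role is Backend role (100 pts), but forcing Lindqvist→Backend role and reassigning the rest optimally gives only 280 pts — worse by 16.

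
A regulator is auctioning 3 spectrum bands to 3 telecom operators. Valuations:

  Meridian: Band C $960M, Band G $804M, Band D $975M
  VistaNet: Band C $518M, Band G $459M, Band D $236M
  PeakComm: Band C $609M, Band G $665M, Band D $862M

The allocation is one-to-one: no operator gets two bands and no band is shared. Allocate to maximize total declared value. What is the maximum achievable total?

Max total: $2281M

Optimal: Meridian→Band C ($960M), VistaNet→Band G ($459M), PeakComm→Band D ($862M) — total 960+459+862 = $2281M.
Row-greedy (each operator in turn takes its best remaining band) gives $2158M, worse by 123.
Next-best assignment: Meridian→Band G, VistaNet→Band C, PeakComm→Band D = $2184M.
Swapping VistaNet↔PeakComm (VistaNet→Band D $236M, PeakComm→Band G $665M) loses 420.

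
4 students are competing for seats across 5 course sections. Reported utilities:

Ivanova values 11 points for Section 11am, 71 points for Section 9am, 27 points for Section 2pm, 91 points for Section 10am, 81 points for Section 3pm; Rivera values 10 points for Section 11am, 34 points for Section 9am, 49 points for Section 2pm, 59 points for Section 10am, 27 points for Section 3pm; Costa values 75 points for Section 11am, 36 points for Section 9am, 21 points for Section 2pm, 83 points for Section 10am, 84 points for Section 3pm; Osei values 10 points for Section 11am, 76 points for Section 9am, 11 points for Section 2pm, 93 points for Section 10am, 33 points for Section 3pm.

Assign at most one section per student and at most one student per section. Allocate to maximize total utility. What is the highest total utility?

Optimal: Ivanova→Section 10am (91 points), Rivera→Section 2pm (49 points), Costa→Section 3pm (84 points), Osei→Section 9am (76 points) — total 91+49+84+76 = 300 points.
Next-best assignment: Ivanova→Section 3pm, Rivera→Section 2pm, Costa→Section 11am, Osei→Section 10am = 298 points.
Every other assignment is strictly worse.

Maximum total: 300 points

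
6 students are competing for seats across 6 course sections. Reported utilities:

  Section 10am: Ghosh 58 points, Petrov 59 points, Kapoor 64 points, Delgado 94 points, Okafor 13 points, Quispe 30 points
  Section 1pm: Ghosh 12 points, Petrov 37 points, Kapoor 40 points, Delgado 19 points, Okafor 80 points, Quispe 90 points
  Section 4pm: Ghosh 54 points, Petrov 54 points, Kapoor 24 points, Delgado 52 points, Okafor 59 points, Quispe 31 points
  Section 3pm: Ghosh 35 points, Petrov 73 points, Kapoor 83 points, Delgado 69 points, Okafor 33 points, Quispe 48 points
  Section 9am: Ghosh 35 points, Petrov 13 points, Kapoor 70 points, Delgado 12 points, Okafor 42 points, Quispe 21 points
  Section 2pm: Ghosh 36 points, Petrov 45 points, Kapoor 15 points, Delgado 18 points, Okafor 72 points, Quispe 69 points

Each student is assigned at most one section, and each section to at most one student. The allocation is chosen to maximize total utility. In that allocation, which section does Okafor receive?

This is a one-to-one assignment (maximum-weight bipartite matching).
Optimal: Ghosh→Section 4pm (54 points), Petrov→Section 3pm (73 points), Kapoor→Section 9am (70 points), Delgado→Section 10am (94 points), Okafor→Section 2pm (72 points), Quispe→Section 1pm (90 points) — total 54+73+70+94+72+90 = 453 points.
Row-greedy (each student in turn takes its best remaining section) gives 402 points, worse by 51.
Next-best assignment: Ghosh→Section 4pm, Petrov→Section 3pm, Kapoor→Section 9am, Delgado→Section 10am, Okafor→Section 1pm, Quispe→Section 2pm = 440 points.
Okafor's own top section is Section 1pm (80 points), but forcing Okafor→Section 1pm and reassigning the rest optimally gives only 440 points — worse by 13.

Okafor receives Section 2pm.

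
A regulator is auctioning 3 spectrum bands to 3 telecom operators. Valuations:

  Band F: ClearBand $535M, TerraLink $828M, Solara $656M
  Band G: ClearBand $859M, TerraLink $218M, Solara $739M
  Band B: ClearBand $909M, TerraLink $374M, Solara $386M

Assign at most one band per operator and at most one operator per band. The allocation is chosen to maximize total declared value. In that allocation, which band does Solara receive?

This is a one-to-one assignment (maximum-weight bipartite matching).
Optimal: ClearBand→Band B ($909M), TerraLink→Band F ($828M), Solara→Band G ($739M) — total 909+828+739 = $2476M.
Swapping ClearBand↔TerraLink (ClearBand→Band F $535M, TerraLink→Band B $374M) loses 828.
Checked against all permutations: $2476M is optimal.

Solara receives Band G.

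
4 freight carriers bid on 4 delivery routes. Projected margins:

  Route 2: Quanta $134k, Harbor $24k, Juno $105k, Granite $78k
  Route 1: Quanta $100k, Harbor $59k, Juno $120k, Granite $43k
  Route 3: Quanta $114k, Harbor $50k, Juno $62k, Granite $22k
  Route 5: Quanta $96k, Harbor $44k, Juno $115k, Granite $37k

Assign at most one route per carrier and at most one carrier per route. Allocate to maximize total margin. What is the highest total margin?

Optimal: Quanta→Route 3 ($114k), Harbor→Route 1 ($59k), Juno→Route 5 ($115k), Granite→Route 2 ($78k) — total 114+59+115+78 = $366k.
Row-greedy (each carrier in turn takes its best remaining route) gives $330k, worse by 36.
Checked against all permutations: $366k is optimal.

Maximum total: $366k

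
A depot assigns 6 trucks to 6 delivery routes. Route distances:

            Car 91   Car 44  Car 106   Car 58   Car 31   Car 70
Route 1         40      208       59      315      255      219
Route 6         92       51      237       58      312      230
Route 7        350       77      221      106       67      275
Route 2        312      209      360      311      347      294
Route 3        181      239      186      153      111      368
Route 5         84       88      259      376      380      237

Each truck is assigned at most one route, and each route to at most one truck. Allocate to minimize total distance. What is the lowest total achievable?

Minimum total: 683 km

Optimal: Car 91→Route 5 (84 km), Car 44→Route 7 (77 km), Car 106→Route 1 (59 km), Car 58→Route 6 (58 km), Car 31→Route 3 (111 km), Car 70→Route 2 (294 km) — total 84+77+59+58+111+294 = 683 km.
Column-greedy (each route in turn goes to its cheapest remaining truck) gives 864 km, worse by 181.
Next-best assignment: Car 91→Route 5, Car 44→Route 6, Car 106→Route 1, Car 58→Route 7, Car 31→Route 3, Car 70→Route 2 = 705 km.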